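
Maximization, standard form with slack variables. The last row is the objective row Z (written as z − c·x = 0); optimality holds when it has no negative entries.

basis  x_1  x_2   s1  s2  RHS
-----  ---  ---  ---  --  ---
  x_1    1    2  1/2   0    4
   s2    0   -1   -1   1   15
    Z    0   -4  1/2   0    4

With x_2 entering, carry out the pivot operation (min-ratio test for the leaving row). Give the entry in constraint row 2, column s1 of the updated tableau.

-3/4

Ratio test on column x_2 — row 1: 4/2 = 2; row 2: entry -1 ≤ 0. Minimum is 2 at row 1 (x_1 leaves); pivot element 2.
Divide row 1 by 2; eliminate column x_2 from the other rows.
Row 2 update in column s1: -1 − (-1)·(1/4) = -3/4.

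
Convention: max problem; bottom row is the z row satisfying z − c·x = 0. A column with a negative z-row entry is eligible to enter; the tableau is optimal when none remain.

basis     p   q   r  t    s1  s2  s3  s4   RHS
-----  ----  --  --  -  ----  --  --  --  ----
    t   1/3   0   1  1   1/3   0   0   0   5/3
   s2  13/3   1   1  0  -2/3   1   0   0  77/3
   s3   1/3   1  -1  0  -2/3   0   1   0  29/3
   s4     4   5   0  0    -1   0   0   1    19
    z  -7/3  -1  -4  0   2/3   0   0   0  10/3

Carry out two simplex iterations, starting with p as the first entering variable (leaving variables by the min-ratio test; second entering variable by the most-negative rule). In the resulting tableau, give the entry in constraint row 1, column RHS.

1/12

Ratio test on column p — row 1: (5/3)/(1/3) = 5; row 2: (77/3)/(13/3) = 77/13; row 3: (29/3)/(1/3) = 29; row 4: 19/4 = 19/4. Minimum is 19/4 at row 4 (s4 leaves); pivot element 4.
Divide row 4 by 4; eliminate column p from the other rows.
Second iteration: most negative z-row entry is -4 in column r, so r enters.
Ratio test on column r — row 1: (1/12)/1 = 1/12; row 2: (61/12)/1 = 61/12; row 3: entry -1 ≤ 0; row 4: entry 0 ≤ 0. Minimum is 1/12 at row 1 (t leaves); pivot element 1.
Divide row 1 by 1; eliminate column r from the other rows.
After both pivots, the entry at constraint row 1, column RHS is 1/12.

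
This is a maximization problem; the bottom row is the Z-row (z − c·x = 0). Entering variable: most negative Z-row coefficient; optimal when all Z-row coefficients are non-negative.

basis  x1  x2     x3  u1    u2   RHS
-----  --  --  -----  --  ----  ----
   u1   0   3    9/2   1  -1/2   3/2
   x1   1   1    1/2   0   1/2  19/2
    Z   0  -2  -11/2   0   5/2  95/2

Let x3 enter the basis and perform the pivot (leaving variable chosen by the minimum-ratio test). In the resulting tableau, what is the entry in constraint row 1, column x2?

Ratio test on column x3 — row 1: (3/2)/(9/2) = 1/3; row 2: (19/2)/(1/2) = 19. Minimum is 1/3 at row 1 (u1 leaves); pivot element 9/2.
Divide row 1 by 9/2; eliminate column x3 from the other rows.
In the new row 1, the x2 entry is the old entry divided by the pivot: 3/(9/2) = 2/3.

2/3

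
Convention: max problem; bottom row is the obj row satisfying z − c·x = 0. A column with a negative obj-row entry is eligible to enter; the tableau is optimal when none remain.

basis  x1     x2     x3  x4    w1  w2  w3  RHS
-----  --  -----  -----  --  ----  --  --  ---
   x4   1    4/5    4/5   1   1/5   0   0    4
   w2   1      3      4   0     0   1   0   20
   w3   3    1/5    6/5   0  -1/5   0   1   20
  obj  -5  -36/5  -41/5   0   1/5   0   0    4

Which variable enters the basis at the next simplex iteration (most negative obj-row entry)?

x3

Negative obj-row entries: x1: -5, x2: -36/5, x3: -41/5.
The most negative is -41/5 in column x3, so x3 enters.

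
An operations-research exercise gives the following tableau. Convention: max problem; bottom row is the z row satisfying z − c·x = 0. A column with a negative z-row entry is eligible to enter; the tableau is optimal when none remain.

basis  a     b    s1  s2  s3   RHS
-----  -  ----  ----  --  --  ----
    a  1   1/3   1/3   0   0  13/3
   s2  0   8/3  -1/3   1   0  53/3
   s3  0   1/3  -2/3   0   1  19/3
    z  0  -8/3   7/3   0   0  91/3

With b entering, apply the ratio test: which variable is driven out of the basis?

s2

Column b entries and ratios — a: (13/3)/(1/3) = 13; s2: (53/3)/(8/3) = 53/8; s3: (19/3)/(1/3) = 19.
Smallest ratio is 53/8 in the row of s2, so s2 leaves.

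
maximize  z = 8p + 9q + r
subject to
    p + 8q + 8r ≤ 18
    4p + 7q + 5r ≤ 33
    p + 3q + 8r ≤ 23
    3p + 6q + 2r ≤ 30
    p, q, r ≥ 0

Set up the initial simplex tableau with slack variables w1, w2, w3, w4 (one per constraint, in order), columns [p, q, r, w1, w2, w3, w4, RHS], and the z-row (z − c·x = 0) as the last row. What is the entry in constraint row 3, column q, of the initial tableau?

3

Constraint 3 has coefficient 3 on q.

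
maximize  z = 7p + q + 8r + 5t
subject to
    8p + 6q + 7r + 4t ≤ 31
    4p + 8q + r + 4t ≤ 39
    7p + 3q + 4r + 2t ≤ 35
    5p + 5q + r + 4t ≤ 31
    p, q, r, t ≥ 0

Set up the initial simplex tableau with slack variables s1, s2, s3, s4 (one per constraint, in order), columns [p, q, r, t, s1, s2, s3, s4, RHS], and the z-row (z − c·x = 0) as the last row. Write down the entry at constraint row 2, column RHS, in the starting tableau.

The RHS of constraint 2 is b_2 = 39.

39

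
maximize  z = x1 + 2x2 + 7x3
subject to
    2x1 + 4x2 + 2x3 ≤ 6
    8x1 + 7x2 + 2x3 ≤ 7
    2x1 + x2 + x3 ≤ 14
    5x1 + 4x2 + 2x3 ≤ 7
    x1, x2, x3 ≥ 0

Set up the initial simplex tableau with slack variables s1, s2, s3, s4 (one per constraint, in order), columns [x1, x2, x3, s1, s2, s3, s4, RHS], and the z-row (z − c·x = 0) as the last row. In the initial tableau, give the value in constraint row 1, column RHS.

6

The RHS of constraint 1 is b_1 = 6.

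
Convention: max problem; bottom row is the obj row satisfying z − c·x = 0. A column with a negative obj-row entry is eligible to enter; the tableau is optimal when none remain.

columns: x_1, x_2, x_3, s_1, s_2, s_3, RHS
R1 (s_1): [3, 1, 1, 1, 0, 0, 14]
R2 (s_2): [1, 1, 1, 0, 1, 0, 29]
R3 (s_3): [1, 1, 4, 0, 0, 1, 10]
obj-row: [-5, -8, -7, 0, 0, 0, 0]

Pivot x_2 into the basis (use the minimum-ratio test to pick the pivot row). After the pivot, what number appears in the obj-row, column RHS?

Ratio test on column x_2 — row 1: 14/1 = 14; row 2: 29/1 = 29; row 3: 10/1 = 10. Minimum is 10 at row 3 (s_3 leaves); pivot element 1.
Divide row 3 by 1; eliminate column x_2 from the other rows.
obj-row update in column RHS: 0 − (-8)·10 = 80.

80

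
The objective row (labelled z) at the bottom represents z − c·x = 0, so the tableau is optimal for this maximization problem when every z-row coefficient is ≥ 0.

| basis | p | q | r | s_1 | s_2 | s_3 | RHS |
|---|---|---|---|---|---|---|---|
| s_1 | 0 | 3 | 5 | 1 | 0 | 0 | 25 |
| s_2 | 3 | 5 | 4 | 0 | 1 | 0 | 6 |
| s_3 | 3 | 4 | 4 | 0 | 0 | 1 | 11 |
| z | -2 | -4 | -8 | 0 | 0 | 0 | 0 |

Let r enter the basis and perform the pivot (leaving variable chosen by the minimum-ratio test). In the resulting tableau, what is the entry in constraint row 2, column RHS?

3/2

Ratio test on column r — row 1: 25/5 = 5; row 2: 6/4 = 3/2; row 3: 11/4 = 11/4. Minimum is 3/2 at row 2 (s_2 leaves); pivot element 4.
Divide row 2 by 4; eliminate column r from the other rows.
In the new row 2, the RHS entry is the old entry divided by the pivot: 6/4 = 3/2.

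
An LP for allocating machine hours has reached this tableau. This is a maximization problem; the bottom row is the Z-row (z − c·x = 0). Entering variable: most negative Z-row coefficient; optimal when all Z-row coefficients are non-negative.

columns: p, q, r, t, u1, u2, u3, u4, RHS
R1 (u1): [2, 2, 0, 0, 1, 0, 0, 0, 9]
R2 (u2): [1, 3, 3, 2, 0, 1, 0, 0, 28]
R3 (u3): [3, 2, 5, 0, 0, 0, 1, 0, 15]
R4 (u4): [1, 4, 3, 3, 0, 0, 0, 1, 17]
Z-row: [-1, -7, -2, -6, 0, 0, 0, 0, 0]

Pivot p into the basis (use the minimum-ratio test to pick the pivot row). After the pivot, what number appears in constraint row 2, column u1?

Ratio test on column p — row 1: 9/2 = 9/2; row 2: 28/1 = 28; row 3: 15/3 = 5; row 4: 17/1 = 17. Minimum is 9/2 at row 1 (u1 leaves); pivot element 2.
Divide row 1 by 2; eliminate column p from the other rows.
Row 2 update in column u1: 0 − 1·(1/2) = -1/2.

-1/2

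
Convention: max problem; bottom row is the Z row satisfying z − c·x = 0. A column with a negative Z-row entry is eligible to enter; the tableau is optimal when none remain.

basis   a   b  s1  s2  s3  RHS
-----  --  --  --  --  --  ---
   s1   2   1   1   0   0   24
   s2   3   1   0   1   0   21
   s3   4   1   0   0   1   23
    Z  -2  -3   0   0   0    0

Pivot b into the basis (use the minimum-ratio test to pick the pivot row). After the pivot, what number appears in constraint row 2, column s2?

1

Ratio test on column b — row 1: 24/1 = 24; row 2: 21/1 = 21; row 3: 23/1 = 23. Minimum is 21 at row 2 (s2 leaves); pivot element 1.
Divide row 2 by 1; eliminate column b from the other rows.
In the new row 2, the s2 entry is the old entry divided by the pivot: 1/1 = 1.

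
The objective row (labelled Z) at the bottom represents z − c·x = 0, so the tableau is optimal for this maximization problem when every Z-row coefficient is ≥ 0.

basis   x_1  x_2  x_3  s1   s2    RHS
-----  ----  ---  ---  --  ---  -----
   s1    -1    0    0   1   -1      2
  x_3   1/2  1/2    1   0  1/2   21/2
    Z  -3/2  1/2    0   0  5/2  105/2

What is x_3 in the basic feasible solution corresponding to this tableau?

21/2

x_3 is basic (row 2); its value is the RHS of that row, 21/2.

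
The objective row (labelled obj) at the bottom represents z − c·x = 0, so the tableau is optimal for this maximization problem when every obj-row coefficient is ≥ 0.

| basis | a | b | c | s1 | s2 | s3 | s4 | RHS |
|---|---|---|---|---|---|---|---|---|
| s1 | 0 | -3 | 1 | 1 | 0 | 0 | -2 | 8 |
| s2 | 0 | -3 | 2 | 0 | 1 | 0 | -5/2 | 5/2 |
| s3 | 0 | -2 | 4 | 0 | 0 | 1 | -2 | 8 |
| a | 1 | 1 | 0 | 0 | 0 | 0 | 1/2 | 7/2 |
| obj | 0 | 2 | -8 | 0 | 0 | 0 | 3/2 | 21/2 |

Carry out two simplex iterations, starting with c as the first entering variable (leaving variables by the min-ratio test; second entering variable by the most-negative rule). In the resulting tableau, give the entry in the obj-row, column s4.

Ratio test on column c — row 1: 8/1 = 8; row 2: (5/2)/2 = 5/4; row 3: 8/4 = 2; row 4: entry 0 ≤ 0. Minimum is 5/4 at row 2 (s2 leaves); pivot element 2.
Divide row 2 by 2; eliminate column c from the other rows.
Second iteration: most negative obj-row entry is -10 in column b, so b enters.
Ratio test on column b — row 1: entry -3/2 ≤ 0; row 2: entry -3/2 ≤ 0; row 3: 3/4 = 3/4; row 4: (7/2)/1 = 7/2. Minimum is 3/4 at row 3 (s3 leaves); pivot element 4.
Divide row 3 by 4; eliminate column b from the other rows.
After both pivots, the entry at the obj-row, column s4 is -1.

-1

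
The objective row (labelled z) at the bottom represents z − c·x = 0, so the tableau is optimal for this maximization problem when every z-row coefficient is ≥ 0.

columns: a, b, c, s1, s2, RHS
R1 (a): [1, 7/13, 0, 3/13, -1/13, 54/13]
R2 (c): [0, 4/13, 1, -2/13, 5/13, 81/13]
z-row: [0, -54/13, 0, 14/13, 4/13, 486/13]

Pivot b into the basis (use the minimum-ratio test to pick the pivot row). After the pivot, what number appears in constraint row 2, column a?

-4/7

Ratio test on column b — row 1: (54/13)/(7/13) = 54/7; row 2: (81/13)/(4/13) = 81/4. Minimum is 54/7 at row 1 (a leaves); pivot element 7/13.
Divide row 1 by 7/13; eliminate column b from the other rows.
Row 2 update in column a: 0 − (4/13)·(13/7) = -4/7.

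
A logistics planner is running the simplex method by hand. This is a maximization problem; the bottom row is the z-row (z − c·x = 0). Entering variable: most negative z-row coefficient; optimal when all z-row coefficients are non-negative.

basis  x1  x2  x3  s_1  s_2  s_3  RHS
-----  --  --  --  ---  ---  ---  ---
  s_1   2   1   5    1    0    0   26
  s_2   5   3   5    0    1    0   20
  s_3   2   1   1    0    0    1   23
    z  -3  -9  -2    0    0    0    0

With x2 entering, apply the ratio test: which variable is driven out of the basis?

Column x2 entries and ratios — s_1: 26/1 = 26; s_2: 20/3 = 20/3; s_3: 23/1 = 23.
Smallest ratio is 20/3 in the row of s_2, so s_2 leaves.

s_2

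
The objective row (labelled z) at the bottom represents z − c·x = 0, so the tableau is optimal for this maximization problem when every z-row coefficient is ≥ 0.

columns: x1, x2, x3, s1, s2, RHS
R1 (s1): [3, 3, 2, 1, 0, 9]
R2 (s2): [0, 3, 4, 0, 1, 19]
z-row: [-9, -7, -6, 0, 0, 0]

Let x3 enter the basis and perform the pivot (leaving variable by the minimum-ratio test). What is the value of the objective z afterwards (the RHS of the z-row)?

Ratio test on column x3 — row 1: 9/2 = 9/2; row 2: 19/4 = 19/4. Minimum is 9/2 at row 1 (s1 leaves); pivot element 2.
Pivot on row 1; the z-row RHS becomes 0 − (-6)·(9/2) = 27.

27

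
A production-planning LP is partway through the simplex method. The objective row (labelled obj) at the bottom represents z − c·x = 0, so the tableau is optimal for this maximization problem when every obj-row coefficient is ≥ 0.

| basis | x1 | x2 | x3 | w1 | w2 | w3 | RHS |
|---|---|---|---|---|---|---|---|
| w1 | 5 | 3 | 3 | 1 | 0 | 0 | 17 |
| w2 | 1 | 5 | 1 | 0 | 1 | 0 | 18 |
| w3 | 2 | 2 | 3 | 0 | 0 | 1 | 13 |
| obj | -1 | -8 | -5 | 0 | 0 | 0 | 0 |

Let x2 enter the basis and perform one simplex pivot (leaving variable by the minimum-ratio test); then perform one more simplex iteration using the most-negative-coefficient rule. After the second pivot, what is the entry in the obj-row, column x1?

Ratio test on column x2 — row 1: 17/3 = 17/3; row 2: 18/5 = 18/5; row 3: 13/2 = 13/2. Minimum is 18/5 at row 2 (w2 leaves); pivot element 5.
Divide row 2 by 5; eliminate column x2 from the other rows.
Second iteration: most negative obj-row entry is -17/5 in column x3, so x3 enters.
Ratio test on column x3 — row 1: (31/5)/(12/5) = 31/12; row 2: (18/5)/(1/5) = 18; row 3: (29/5)/(13/5) = 29/13. Minimum is 29/13 at row 3 (w3 leaves); pivot element 13/5.
Divide row 3 by 13/5; eliminate column x3 from the other rows.
After both pivots, the entry at the obj-row, column x1 is 35/13.

35/13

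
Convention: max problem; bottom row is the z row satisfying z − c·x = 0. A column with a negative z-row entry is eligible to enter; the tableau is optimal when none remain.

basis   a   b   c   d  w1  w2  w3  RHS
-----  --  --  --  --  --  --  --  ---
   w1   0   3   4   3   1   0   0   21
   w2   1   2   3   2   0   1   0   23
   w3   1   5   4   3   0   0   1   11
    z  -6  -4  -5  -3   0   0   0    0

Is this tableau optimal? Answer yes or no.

no

The z-row has a negative entry -6 in column a, so it is not optimal.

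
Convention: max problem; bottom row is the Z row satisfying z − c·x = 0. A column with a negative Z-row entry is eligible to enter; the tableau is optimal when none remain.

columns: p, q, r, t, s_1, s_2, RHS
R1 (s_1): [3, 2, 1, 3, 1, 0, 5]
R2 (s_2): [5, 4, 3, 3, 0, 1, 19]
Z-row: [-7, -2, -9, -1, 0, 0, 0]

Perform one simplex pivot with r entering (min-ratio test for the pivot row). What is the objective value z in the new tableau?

45

Ratio test on column r — row 1: 5/1 = 5; row 2: 19/3 = 19/3. Minimum is 5 at row 1 (s_1 leaves); pivot element 1.
Pivot on row 1; the Z-row RHS becomes 0 − (-9)·5 = 45.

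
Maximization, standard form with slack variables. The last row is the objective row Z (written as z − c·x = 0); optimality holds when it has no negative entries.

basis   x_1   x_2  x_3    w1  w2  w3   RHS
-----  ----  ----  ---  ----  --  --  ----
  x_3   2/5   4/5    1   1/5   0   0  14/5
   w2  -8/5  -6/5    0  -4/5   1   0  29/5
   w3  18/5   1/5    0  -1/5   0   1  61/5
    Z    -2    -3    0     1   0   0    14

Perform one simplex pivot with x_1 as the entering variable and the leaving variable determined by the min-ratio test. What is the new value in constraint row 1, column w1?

2/9

Ratio test on column x_1 — row 1: (14/5)/(2/5) = 7; row 2: entry -8/5 ≤ 0; row 3: (61/5)/(18/5) = 61/18. Minimum is 61/18 at row 3 (w3 leaves); pivot element 18/5.
Divide row 3 by 18/5; eliminate column x_1 from the other rows.
Row 1 update in column w1: 1/5 − (2/5)·(-1/18) = 2/9.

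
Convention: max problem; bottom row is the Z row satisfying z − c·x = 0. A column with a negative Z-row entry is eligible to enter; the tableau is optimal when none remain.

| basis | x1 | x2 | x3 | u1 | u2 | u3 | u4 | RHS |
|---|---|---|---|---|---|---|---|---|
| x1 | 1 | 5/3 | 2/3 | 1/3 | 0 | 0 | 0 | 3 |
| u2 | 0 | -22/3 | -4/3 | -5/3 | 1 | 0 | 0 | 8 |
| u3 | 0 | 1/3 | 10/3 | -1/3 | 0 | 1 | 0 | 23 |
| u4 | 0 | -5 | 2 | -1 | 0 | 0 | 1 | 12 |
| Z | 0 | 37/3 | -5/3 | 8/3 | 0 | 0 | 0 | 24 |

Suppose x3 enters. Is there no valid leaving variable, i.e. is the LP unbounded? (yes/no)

no

Column x3 has positive entries in row(s) 1, 3, 4, so the ratio test bounds it — not unbounded.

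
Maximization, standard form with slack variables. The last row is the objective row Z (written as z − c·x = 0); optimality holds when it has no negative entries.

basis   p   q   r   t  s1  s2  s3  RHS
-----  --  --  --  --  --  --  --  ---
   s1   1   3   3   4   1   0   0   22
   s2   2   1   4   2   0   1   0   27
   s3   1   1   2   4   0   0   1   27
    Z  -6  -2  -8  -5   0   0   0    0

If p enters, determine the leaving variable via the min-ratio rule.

Column p entries and ratios — s1: 22/1 = 22; s2: 27/2 = 27/2; s3: 27/1 = 27.
Smallest ratio is 27/2 in the row of s2, so s2 leaves.

s2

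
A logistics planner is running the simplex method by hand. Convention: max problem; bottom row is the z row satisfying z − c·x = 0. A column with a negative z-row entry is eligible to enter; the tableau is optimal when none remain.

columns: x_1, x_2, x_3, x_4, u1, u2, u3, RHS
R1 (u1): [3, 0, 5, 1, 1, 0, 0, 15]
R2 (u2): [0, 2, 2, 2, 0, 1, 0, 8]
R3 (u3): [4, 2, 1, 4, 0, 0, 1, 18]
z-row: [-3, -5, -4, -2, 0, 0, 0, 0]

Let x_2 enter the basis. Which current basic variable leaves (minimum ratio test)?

u2

Column x_2 entries and ratios — u1: 0 ≤ 0, skip; u2: 8/2 = 4; u3: 18/2 = 9.
Smallest ratio is 4 in the row of u2, so u2 leaves.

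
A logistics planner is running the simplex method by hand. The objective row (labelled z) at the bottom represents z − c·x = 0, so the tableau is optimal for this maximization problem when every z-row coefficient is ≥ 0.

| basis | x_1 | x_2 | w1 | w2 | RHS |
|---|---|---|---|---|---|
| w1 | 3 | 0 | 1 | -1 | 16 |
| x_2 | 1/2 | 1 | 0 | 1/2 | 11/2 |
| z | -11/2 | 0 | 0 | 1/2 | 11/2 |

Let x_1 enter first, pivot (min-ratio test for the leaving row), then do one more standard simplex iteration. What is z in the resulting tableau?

81/2

Ratio test on column x_1 — row 1: 16/3 = 16/3; row 2: (11/2)/(1/2) = 11. Minimum is 16/3 at row 1 (w1 leaves); pivot element 3.
Pivot on row 1; the z-row RHS becomes 11/2 − (-11/2)·(16/3) = 209/6.
Next entering variable (most negative z-row entry -4/3): w2.
Ratio test on column w2 — row 1: entry -1/3 ≤ 0; row 2: (17/6)/(2/3) = 17/4. Minimum is 17/4 at row 2 (x_2 leaves); pivot element 2/3.
After the second pivot the z-row RHS is 209/6 − (-4/3)·(17/4) = 81/2.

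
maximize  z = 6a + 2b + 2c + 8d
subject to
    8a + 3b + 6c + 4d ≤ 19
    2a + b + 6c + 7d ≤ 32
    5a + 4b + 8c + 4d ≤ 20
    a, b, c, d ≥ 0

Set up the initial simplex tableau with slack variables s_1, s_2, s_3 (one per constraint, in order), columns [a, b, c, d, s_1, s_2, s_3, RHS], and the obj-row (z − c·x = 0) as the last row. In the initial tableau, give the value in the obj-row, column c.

The obj-row carries the negated objective coefficients: the c entry is -2.

-2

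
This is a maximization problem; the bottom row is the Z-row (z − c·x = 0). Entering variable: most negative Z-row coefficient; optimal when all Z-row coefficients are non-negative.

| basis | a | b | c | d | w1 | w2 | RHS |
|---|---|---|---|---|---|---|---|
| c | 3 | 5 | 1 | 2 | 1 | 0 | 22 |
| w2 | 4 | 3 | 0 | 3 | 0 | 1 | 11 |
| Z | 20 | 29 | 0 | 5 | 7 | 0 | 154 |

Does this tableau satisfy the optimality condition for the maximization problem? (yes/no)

yes

Every Z-row coefficient is ≥ 0, so the tableau is optimal.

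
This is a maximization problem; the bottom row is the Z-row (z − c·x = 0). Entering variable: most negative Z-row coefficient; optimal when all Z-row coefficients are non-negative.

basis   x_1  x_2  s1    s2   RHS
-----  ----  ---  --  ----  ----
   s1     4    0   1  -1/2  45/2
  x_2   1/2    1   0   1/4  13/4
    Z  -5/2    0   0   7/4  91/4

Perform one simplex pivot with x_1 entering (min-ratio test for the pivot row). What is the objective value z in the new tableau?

Ratio test on column x_1 — row 1: (45/2)/4 = 45/8; row 2: (13/4)/(1/2) = 13/2. Minimum is 45/8 at row 1 (s1 leaves); pivot element 4.
Pivot on row 1; the Z-row RHS becomes 91/4 − (-5/2)·(45/8) = 589/16.

589/16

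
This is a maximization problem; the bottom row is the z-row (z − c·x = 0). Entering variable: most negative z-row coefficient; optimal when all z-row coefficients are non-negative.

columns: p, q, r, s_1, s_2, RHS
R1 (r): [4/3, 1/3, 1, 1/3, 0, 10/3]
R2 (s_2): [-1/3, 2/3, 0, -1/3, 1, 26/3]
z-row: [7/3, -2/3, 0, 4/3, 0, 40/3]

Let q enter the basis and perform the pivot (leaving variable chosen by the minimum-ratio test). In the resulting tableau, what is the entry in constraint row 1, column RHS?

Ratio test on column q — row 1: (10/3)/(1/3) = 10; row 2: (26/3)/(2/3) = 13. Minimum is 10 at row 1 (r leaves); pivot element 1/3.
Divide row 1 by 1/3; eliminate column q from the other rows.
In the new row 1, the RHS entry is the old entry divided by the pivot: (10/3)/(1/3) = 10.

10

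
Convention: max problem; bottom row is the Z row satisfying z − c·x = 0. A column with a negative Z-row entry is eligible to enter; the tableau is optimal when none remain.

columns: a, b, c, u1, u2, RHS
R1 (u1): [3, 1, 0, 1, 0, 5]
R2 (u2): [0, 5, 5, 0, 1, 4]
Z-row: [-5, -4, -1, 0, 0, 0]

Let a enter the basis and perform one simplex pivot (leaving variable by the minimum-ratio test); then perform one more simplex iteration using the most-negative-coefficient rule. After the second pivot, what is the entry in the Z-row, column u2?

Ratio test on column a — row 1: 5/3 = 5/3; row 2: entry 0 ≤ 0. Minimum is 5/3 at row 1 (u1 leaves); pivot element 3.
Divide row 1 by 3; eliminate column a from the other rows.
Second iteration: most negative Z-row entry is -7/3 in column b, so b enters.
Ratio test on column b — row 1: (5/3)/(1/3) = 5; row 2: 4/5 = 4/5. Minimum is 4/5 at row 2 (u2 leaves); pivot element 5.
Divide row 2 by 5; eliminate column b from the other rows.
After both pivots, the entry at the Z-row, column u2 is 7/15.

7/15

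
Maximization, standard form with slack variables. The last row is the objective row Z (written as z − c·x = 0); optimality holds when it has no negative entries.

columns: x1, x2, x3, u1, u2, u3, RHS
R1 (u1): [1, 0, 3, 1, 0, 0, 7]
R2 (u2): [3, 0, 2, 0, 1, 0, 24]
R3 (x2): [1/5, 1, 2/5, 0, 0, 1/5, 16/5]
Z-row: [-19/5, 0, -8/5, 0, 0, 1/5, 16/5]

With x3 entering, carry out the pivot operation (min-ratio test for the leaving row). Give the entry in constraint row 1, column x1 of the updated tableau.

Ratio test on column x3 — row 1: 7/3 = 7/3; row 2: 24/2 = 12; row 3: (16/5)/(2/5) = 8. Minimum is 7/3 at row 1 (u1 leaves); pivot element 3.
Divide row 1 by 3; eliminate column x3 from the other rows.
In the new row 1, the x1 entry is the old entry divided by the pivot: 1/3 = 1/3.

1/3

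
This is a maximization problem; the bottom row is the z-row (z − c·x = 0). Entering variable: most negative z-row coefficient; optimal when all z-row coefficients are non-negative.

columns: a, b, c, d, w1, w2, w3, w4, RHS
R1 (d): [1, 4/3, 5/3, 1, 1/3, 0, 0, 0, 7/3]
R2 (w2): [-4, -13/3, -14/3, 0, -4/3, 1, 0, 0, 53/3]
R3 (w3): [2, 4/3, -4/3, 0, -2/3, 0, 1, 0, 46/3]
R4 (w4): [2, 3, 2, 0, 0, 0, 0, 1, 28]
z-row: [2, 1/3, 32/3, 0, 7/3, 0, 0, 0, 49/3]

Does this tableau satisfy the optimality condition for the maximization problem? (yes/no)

Every z-row coefficient is ≥ 0, so the tableau is optimal.

yes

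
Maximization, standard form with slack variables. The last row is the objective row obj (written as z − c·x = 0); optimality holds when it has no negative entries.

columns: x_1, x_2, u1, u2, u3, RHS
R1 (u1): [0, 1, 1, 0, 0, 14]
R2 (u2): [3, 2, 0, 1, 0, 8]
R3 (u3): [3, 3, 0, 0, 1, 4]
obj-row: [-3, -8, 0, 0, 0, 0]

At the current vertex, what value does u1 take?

u1 is basic (row 1); its value is the RHS of that row, 14.

14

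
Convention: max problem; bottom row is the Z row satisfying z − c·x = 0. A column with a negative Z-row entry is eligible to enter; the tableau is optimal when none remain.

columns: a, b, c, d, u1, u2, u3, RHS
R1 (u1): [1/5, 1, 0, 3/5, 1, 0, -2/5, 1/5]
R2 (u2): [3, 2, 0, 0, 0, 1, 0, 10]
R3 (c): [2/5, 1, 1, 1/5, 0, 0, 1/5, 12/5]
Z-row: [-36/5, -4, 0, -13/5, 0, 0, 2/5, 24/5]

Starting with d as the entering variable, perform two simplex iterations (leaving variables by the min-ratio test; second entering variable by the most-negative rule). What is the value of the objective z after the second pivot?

12

Ratio test on column d — row 1: (1/5)/(3/5) = 1/3; row 2: entry 0 ≤ 0; row 3: (12/5)/(1/5) = 12. Minimum is 1/3 at row 1 (u1 leaves); pivot element 3/5.
Pivot on row 1; the Z-row RHS becomes 24/5 − (-13/5)·(1/3) = 17/3.
Next entering variable (most negative Z-row entry -19/3): a.
Ratio test on column a — row 1: (1/3)/(1/3) = 1; row 2: 10/3 = 10/3; row 3: (7/3)/(1/3) = 7. Minimum is 1 at row 1 (d leaves); pivot element 1/3.
After the second pivot the Z-row RHS is 17/3 − (-19/3)·1 = 12.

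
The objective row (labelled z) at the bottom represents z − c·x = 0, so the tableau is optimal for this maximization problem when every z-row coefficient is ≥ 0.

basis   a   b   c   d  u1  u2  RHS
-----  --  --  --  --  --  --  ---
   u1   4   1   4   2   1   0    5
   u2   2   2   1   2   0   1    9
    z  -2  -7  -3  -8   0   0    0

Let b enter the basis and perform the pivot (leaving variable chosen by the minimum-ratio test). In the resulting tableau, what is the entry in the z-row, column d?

Ratio test on column b — row 1: 5/1 = 5; row 2: 9/2 = 9/2. Minimum is 9/2 at row 2 (u2 leaves); pivot element 2.
Divide row 2 by 2; eliminate column b from the other rows.
z-row update in column d: -8 − (-7)·1 = -1.

-1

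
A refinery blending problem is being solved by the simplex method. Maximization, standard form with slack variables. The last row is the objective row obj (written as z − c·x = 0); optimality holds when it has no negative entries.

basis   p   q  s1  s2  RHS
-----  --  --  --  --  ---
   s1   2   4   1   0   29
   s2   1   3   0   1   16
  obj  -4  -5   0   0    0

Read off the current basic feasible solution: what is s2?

s2 is basic (row 2); its value is the RHS of that row, 16.

16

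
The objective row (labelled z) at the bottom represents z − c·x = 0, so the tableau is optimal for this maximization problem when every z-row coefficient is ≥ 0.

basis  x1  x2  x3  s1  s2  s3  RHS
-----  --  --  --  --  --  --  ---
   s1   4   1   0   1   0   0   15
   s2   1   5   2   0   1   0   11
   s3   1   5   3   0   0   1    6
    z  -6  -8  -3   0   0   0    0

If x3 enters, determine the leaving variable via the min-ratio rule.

Column x3 entries and ratios — s1: 0 ≤ 0, skip; s2: 11/2 = 11/2; s3: 6/3 = 2.
Smallest ratio is 2 in the row of s3, so s3 leaves.

s3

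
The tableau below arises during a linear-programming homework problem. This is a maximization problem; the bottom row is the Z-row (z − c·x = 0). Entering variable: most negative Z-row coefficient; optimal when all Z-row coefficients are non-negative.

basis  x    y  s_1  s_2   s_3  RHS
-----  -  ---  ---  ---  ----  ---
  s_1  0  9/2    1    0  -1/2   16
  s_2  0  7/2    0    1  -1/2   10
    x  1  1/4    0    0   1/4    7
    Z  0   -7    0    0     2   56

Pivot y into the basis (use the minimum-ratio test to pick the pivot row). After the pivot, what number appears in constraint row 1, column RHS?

22/7

Ratio test on column y — row 1: 16/(9/2) = 32/9; row 2: 10/(7/2) = 20/7; row 3: 7/(1/4) = 28. Minimum is 20/7 at row 2 (s_2 leaves); pivot element 7/2.
Divide row 2 by 7/2; eliminate column y from the other rows.
Row 1 update in column RHS: 16 − (9/2)·(20/7) = 22/7.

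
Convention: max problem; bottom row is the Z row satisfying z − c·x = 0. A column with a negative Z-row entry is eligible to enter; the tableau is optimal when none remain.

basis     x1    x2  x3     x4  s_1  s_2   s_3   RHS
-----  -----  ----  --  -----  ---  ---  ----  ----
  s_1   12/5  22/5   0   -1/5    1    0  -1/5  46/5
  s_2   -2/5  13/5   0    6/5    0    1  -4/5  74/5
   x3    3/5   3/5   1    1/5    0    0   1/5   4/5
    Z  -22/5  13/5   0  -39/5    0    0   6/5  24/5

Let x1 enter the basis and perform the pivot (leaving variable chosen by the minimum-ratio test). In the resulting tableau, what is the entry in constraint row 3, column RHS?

4/3

Ratio test on column x1 — row 1: (46/5)/(12/5) = 23/6; row 2: entry -2/5 ≤ 0; row 3: (4/5)/(3/5) = 4/3. Minimum is 4/3 at row 3 (x3 leaves); pivot element 3/5.
Divide row 3 by 3/5; eliminate column x1 from the other rows.
In the new row 3, the RHS entry is the old entry divided by the pivot: (4/5)/(3/5) = 4/3.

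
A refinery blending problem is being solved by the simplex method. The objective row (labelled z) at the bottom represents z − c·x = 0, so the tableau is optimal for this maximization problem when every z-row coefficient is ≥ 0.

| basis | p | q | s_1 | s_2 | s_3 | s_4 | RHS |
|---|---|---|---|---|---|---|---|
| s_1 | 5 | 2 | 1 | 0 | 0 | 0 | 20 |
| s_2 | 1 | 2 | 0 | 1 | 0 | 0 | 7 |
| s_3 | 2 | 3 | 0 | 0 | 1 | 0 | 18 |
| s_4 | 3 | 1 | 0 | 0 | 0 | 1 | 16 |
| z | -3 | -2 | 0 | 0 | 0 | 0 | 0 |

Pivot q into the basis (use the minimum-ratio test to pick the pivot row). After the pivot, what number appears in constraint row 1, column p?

Ratio test on column q — row 1: 20/2 = 10; row 2: 7/2 = 7/2; row 3: 18/3 = 6; row 4: 16/1 = 16. Minimum is 7/2 at row 2 (s_2 leaves); pivot element 2.
Divide row 2 by 2; eliminate column q from the other rows.
Row 1 update in column p: 5 − 2·(1/2) = 4.

4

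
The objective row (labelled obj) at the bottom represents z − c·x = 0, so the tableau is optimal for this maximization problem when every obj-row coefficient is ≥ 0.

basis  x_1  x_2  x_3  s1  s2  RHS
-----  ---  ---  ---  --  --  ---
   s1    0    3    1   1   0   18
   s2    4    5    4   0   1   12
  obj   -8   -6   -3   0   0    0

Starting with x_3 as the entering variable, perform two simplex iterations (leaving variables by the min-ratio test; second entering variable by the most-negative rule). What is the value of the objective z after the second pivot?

24

Ratio test on column x_3 — row 1: 18/1 = 18; row 2: 12/4 = 3. Minimum is 3 at row 2 (s2 leaves); pivot element 4.
Pivot on row 2; the obj-row RHS becomes 0 − (-3)·3 = 9.
Next entering variable (most negative obj-row entry -5): x_1.
Ratio test on column x_1 — row 1: entry -1 ≤ 0; row 2: 3/1 = 3. Minimum is 3 at row 2 (x_3 leaves); pivot element 1.
After the second pivot the obj-row RHS is 9 − (-5)·3 = 24.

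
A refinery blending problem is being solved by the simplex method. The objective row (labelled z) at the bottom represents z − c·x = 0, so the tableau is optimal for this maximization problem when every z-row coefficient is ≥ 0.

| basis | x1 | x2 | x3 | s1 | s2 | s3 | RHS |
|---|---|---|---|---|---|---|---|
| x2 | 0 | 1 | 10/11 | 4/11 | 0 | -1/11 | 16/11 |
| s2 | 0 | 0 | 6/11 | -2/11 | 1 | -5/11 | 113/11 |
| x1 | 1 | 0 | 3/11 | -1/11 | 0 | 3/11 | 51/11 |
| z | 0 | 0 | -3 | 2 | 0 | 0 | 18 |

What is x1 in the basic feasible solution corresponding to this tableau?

x1 is basic (row 3); its value is the RHS of that row, 51/11.

51/11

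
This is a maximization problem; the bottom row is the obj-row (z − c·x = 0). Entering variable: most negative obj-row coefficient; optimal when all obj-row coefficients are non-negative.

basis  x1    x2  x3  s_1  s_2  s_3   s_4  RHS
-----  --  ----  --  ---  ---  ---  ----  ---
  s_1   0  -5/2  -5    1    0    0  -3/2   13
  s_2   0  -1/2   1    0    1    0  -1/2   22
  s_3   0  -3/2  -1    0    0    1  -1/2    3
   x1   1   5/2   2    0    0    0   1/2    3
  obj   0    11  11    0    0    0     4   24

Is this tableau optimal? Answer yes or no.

yes

Every obj-row coefficient is ≥ 0, so the tableau is optimal.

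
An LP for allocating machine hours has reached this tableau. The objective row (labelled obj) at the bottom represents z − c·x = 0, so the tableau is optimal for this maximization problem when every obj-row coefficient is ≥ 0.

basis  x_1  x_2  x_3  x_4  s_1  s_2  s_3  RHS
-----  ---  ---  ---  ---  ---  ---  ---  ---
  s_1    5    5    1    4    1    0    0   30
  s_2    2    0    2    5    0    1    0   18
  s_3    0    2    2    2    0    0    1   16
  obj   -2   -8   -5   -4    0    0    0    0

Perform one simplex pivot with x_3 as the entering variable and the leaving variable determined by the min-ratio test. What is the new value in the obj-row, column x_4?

Ratio test on column x_3 — row 1: 30/1 = 30; row 2: 18/2 = 9; row 3: 16/2 = 8. Minimum is 8 at row 3 (s_3 leaves); pivot element 2.
Divide row 3 by 2; eliminate column x_3 from the other rows.
obj-row update in column x_4: -4 − (-5)·1 = 1.

1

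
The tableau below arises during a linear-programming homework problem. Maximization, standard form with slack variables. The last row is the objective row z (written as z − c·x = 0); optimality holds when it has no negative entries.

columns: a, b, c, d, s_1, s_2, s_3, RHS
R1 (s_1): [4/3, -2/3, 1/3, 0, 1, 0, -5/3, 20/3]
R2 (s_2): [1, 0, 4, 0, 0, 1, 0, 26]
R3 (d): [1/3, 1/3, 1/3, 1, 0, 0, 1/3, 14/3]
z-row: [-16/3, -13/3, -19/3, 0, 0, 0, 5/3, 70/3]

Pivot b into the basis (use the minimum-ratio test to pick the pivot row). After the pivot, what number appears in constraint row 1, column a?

2

Ratio test on column b — row 1: entry -2/3 ≤ 0; row 2: entry 0 ≤ 0; row 3: (14/3)/(1/3) = 14. Minimum is 14 at row 3 (d leaves); pivot element 1/3.
Divide row 3 by 1/3; eliminate column b from the other rows.
Row 1 update in column a: 4/3 − (-2/3)·1 = 2.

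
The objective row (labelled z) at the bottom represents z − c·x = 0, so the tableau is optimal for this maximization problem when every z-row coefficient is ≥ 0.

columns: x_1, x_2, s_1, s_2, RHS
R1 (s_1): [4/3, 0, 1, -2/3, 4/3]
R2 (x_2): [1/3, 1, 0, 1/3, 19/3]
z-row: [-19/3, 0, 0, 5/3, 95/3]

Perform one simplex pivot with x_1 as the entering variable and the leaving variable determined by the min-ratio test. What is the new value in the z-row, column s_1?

19/4

Ratio test on column x_1 — row 1: (4/3)/(4/3) = 1; row 2: (19/3)/(1/3) = 19. Minimum is 1 at row 1 (s_1 leaves); pivot element 4/3.
Divide row 1 by 4/3; eliminate column x_1 from the other rows.
z-row update in column s_1: 0 − (-19/3)·(3/4) = 19/4.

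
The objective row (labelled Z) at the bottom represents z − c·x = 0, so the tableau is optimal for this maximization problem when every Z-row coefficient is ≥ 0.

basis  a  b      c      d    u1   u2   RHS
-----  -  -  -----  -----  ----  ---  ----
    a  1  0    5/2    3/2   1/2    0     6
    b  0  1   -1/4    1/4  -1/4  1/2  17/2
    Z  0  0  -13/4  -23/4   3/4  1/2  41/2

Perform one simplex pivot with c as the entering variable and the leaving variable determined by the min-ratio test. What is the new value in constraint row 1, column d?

3/5

Ratio test on column c — row 1: 6/(5/2) = 12/5; row 2: entry -1/4 ≤ 0. Minimum is 12/5 at row 1 (a leaves); pivot element 5/2.
Divide row 1 by 5/2; eliminate column c from the other rows.
In the new row 1, the d entry is the old entry divided by the pivot: (3/2)/(5/2) = 3/5.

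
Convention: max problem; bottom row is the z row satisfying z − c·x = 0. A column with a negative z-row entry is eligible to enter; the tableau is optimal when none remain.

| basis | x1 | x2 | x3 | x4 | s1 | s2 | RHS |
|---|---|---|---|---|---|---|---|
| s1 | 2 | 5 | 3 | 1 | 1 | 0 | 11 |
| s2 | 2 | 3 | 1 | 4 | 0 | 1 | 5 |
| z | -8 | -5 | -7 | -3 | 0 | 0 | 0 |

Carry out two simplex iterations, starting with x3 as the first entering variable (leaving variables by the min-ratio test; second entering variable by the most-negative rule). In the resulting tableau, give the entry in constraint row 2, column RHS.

1

Ratio test on column x3 — row 1: 11/3 = 11/3; row 2: 5/1 = 5. Minimum is 11/3 at row 1 (s1 leaves); pivot element 3.
Divide row 1 by 3; eliminate column x3 from the other rows.
Second iteration: most negative z-row entry is -10/3 in column x1, so x1 enters.
Ratio test on column x1 — row 1: (11/3)/(2/3) = 11/2; row 2: (4/3)/(4/3) = 1. Minimum is 1 at row 2 (s2 leaves); pivot element 4/3.
Divide row 2 by 4/3; eliminate column x1 from the other rows.
After both pivots, the entry at constraint row 2, column RHS is 1.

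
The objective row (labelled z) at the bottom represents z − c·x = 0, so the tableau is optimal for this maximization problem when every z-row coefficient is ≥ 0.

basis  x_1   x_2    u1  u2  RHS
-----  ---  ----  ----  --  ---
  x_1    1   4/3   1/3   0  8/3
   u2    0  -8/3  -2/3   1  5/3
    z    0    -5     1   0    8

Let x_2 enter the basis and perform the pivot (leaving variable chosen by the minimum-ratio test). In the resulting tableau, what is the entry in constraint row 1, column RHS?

Ratio test on column x_2 — row 1: (8/3)/(4/3) = 2; row 2: entry -8/3 ≤ 0. Minimum is 2 at row 1 (x_1 leaves); pivot element 4/3.
Divide row 1 by 4/3; eliminate column x_2 from the other rows.
In the new row 1, the RHS entry is the old entry divided by the pivot: (8/3)/(4/3) = 2.

2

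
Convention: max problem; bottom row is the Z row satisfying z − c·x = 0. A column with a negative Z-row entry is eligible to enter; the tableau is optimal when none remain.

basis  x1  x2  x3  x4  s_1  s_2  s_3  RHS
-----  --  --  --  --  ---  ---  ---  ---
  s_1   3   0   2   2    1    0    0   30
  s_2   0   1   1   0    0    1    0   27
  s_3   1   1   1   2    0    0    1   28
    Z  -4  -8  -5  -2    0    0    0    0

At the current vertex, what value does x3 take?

x3 is not in the basis, so in the current basic feasible solution x3 = 0.

0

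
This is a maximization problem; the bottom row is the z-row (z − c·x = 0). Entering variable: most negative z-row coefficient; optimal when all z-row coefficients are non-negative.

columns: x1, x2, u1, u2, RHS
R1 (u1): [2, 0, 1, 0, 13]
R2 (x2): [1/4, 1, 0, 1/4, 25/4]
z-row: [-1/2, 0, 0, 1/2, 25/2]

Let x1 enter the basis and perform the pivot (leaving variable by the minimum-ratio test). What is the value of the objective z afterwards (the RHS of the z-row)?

Ratio test on column x1 — row 1: 13/2 = 13/2; row 2: (25/4)/(1/4) = 25. Minimum is 13/2 at row 1 (u1 leaves); pivot element 2.
Pivot on row 1; the z-row RHS becomes 25/2 − (-1/2)·(13/2) = 63/4.

63/4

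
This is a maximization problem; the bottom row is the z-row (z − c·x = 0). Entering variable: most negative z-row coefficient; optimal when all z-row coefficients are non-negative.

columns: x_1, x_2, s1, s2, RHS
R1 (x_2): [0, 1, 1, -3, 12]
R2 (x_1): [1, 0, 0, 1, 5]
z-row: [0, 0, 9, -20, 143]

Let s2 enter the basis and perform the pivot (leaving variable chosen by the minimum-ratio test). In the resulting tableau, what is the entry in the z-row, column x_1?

Ratio test on column s2 — row 1: entry -3 ≤ 0; row 2: 5/1 = 5. Minimum is 5 at row 2 (x_1 leaves); pivot element 1.
Divide row 2 by 1; eliminate column s2 from the other rows.
z-row update in column x_1: 0 − (-20)·1 = 20.

20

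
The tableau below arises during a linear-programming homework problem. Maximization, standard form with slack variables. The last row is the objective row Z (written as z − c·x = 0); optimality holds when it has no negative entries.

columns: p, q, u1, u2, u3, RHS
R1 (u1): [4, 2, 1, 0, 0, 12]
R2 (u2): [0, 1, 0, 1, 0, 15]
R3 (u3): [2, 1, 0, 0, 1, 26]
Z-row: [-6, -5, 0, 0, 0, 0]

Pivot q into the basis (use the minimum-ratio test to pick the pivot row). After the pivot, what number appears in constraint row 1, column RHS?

Ratio test on column q — row 1: 12/2 = 6; row 2: 15/1 = 15; row 3: 26/1 = 26. Minimum is 6 at row 1 (u1 leaves); pivot element 2.
Divide row 1 by 2; eliminate column q from the other rows.
In the new row 1, the RHS entry is the old entry divided by the pivot: 12/2 = 6.

6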